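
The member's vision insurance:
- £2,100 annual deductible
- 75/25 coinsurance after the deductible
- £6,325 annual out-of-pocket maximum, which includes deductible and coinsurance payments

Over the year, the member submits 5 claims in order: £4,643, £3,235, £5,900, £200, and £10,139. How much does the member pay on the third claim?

Claim 1 (£4,643): deductible takes £2,100, £2,543 remains; member's 25% is £635.75. Cost to member: £2,735.75. OOP to date £2,735.75.
Claim 2 (£3,235): deductible met; 25% of £3,235 = £808.75. Cost to member: £808.75. OOP to date £3,544.50.
Claim 3 (£5,900): deductible already satisfied, so member's share is 25% × £5,900 = £1,475. Cost to member: £1,475. OOP to date £5,019.50.

£1,475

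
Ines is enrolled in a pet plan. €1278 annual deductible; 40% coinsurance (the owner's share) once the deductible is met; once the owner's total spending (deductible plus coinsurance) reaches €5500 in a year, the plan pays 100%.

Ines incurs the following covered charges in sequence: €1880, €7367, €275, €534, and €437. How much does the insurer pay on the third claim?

Claim 1 (€1880): deductible takes €1278, €602 remains; 40% of €602 = €240.80. Owner pays €1518.80; OOP now €1518.80. Plan pays €1880 − €1518.80 = €361.20.
Claim 2 (€7367): 40% coinsurance on €7367 = €2946.80. Owner pays €2946.80; OOP now €4465.60. Plan pays €7367 − €2946.80 = €4420.20.
Claim 3 (€275): deductible already satisfied, so owner's share is 40% × €275 = €110. Cost to owner: €110. OOP to date €4575.60. Plan pays €275 − €110 = €165.

€165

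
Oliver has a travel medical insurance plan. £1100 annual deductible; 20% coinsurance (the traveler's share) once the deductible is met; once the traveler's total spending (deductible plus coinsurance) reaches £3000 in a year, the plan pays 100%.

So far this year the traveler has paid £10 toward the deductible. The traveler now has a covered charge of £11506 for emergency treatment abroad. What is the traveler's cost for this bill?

£2990

£10 of the £1100 deductible is already met, leaving £1090.
After the £1090 deductible portion, £11506 − £1090 = £10416 is subject to coinsurance.
Coinsurance: £10416 × 20% = £2083.20.
Traveler responsibility before any cap: £1090 + £2083.20 = £3173.20.
Year-to-date out-of-pocket would reach £10 + £3173.20 = £3183.20, above the £3000 maximum, so the traveler pays only £3000 − £10 = £2990.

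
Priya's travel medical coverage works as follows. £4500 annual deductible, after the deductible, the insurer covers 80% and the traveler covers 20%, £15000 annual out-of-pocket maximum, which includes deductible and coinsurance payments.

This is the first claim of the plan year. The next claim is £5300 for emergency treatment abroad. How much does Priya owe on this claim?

The full £4500 deductible is still open; £4500 of this bill applies to it.
That leaves £5300 − £4500 = £800 for coinsurance.
Traveler's 20% share of £800 is £160.
Traveler responsibility before any cap: £4500 + £160 = £4660.
Cumulative spending £0 + £4660 = £4660 stays under the £15000 maximum.

£4660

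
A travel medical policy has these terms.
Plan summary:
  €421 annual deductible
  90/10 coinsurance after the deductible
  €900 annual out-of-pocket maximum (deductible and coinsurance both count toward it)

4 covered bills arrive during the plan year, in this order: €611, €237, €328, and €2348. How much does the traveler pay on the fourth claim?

Claim 1 — €611: €421 to deductible, leaving €190; traveler's 10% is €19. Cost to traveler: €440. OOP to date €440.
Claim 2 — €237: 10% coinsurance on €237 = €23.70. Traveler owes €23.70 (running OOP €463.70).
Claim 3 — €328: deductible met; 10% of €328 = €32.80. Traveler pays €32.80; OOP now €496.50.
Claim 4 — €2348: deductible met; 10% of €2348 = €234.80. Traveler pays €234.80; OOP now €731.30.

€234.80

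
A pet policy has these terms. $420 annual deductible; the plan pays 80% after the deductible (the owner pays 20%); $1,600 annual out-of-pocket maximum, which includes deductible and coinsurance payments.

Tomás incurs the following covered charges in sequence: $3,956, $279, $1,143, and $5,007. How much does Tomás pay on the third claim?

$228.60

#1 ($3,956): $420 to deductible, leaving $3,536; 20% of $3,536 = $707.20. Cost to owner: $1,127.20. OOP to date $1,127.20.
#2 ($279): deductible met; 20% of $279 = $55.80. Owner owes $55.80 (running OOP $1,183).
#3 ($1,143): 20% coinsurance on $1,143 = $228.60. Cost to owner: $228.60. OOP to date $1,411.60.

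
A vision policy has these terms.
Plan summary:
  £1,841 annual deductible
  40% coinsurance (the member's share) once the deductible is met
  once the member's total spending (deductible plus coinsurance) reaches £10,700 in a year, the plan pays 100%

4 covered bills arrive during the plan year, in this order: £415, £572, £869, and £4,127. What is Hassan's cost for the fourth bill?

£1,650.80

Claim 1 — £415: entire amount goes to the deductible. Member owes £415 (running OOP £415).
Claim 2 — £572: all of it applies to the deductible. Member pays £572; OOP now £987.
Claim 3 — £869: £854 to deductible, leaving £15; 40% of £15 = £6. Member owes £860 (running OOP £1,847).
Claim 4 — £4,127: deductible already satisfied, so member's share is 40% × £4,127 = £1,650.80. Cost to member: £1,650.80. OOP to date £3,497.80.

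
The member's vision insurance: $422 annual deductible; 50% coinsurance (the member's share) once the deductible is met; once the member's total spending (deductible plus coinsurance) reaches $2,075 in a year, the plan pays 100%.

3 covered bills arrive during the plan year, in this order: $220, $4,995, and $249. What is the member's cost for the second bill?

$1,855

Bill 1, $220: entire amount goes to the deductible. Member owes $220 (running OOP $220).
Bill 2, $4,995: deductible takes $202, $4,793 remains; coinsurance $4,793 × 50% = $2,396.50. Together that's $202 + $2,396.50 = $2,598.50. Adding that to $220 gives $2,818.50, past the $2,075 cap; member pays only $2,075 − $220 = $1,855.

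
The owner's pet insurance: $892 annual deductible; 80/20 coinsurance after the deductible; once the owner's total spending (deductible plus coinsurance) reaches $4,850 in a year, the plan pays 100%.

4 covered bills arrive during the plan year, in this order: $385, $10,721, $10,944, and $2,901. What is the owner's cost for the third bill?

$1,915.20

Bill 1, $385: fully absorbed by the deductible. Owner owes $385 (running OOP $385).
Bill 2, $10,721: deductible takes $507, $10,214 remains; owner's 20% is $2,042.80. Owner pays $2,549.80; OOP now $2,934.80.
Bill 3, $10,944: 20% coinsurance on $10,944 = $2,188.80. Adding that to $2,934.80 gives $5,123.60, past the $4,850 cap; owner pays only $4,850 − $2,934.80 = $1,915.20.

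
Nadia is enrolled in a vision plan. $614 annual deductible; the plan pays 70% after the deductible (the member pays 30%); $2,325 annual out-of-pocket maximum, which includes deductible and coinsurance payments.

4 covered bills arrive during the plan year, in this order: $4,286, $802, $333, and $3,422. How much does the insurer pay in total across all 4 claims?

Claim 1 — $4,286: $614 finishes the deductible; $3,672 goes to coinsurance; 30% of $3,672 = $1,101.60. Cost to member: $1,715.60. OOP to date $1,715.60. Plan pays $4,286 − $1,715.60 = $2,570.40.
Claim 2 — $802: deductible already satisfied, so member's share is 30% × $802 = $240.60. Cost to member: $240.60. OOP to date $1,956.20. Plan pays $802 − $240.60 = $561.40.
Claim 3 — $333: 30% coinsurance on $333 = $99.90. Member pays $99.90; OOP now $2,056.10. Insurer: $333 − $99.90 = $233.10.
Claim 4 — $3,422: 30% coinsurance on $3,422 = $1,026.60. Adding that to $2,056.10 gives $3,082.70, past the $2,325 cap; member pays only $2,325 − $2,056.10 = $268.90. Plan pays $3,422 − $268.90 = $3,153.10.
Insurer total = bills − member's total = $8,843 − $2,325 = $6,518.

$6,518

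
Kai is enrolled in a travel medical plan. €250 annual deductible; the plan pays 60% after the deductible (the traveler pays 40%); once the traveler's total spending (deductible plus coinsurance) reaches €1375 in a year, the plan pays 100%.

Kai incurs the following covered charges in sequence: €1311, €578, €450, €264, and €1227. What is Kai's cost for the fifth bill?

Claim 1 (€1311): €250 finishes the deductible; €1061 goes to coinsurance; coinsurance €1061 × 40% = €424.40. Traveler pays €674.40; OOP now €674.40.
Claim 2 (€578): deductible already satisfied, so traveler's share is 40% × €578 = €231.20. Traveler pays €231.20; OOP now €905.60.
Claim 3 (€450): 40% coinsurance on €450 = €180. Cost to traveler: €180. OOP to date €1085.60.
Claim 4 (€264): deductible met; 40% of €264 = €105.60. Traveler owes €105.60 (running OOP €1191.20).
Claim 5 (€1227): 40% coinsurance on €1227 = €490.80. That would push OOP to €1682, over the €1375 cap, so traveler pays €1375 − €1191.20 = €183.80.

€183.80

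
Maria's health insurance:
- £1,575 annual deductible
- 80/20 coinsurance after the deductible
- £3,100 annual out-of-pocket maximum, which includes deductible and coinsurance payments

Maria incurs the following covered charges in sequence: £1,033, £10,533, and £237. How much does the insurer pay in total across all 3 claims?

£8,703

Claim 1 (£1,033): fully absorbed by the deductible. Patient pays £1,033; OOP now £1,033. Insurer: £1,033 − £1,033 = £0.
Claim 2 (£10,533): deductible takes £542, £9,991 remains; 20% of £9,991 = £1,998.20. Together that's £542 + £1,998.20 = £2,540.20. That would push OOP to £3,573.20, over the £3,100 cap, so patient pays £3,100 − £1,033 = £2,067. Insurer: £10,533 − £2,067 = £8,466.
Claim 3 (£237): 20% coinsurance on £237 = £47.40. Adding that to £3,100 gives £3,147.40, past the £3,100 cap; patient pays only £3,100 − £3,100 = £0. Plan pays £237 − £0 = £237.
Insurer total: £0 + £8,466 + £237 = £8,703.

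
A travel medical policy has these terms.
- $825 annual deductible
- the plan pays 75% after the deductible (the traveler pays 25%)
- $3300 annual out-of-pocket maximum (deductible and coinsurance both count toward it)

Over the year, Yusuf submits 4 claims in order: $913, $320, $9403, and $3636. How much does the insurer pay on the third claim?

$7052.25

Claim 1 — $913: $825 to deductible, leaving $88; coinsurance $88 × 25% = $22. Cost to traveler: $847. OOP to date $847. Insurer: $913 − $847 = $66.
Claim 2 — $320: deductible already satisfied, so traveler's share is 25% × $320 = $80. Traveler owes $80 (running OOP $927). Plan pays $320 − $80 = $240.
Claim 3 — $9403: deductible already satisfied, so traveler's share is 25% × $9403 = $2350.75. Traveler owes $2350.75 (running OOP $3277.75). Plan pays $9403 − $2350.75 = $7052.25.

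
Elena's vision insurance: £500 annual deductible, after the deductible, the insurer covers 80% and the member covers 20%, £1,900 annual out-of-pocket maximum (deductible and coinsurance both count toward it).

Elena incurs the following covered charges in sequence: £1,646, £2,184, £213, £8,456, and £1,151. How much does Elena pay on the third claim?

Claim 1 (£1,646): £500 to deductible, leaving £1,146; coinsurance £1,146 × 20% = £229.20. Member pays £729.20; OOP now £729.20.
Claim 2 (£2,184): deductible already satisfied, so member's share is 20% × £2,184 = £436.80. Cost to member: £436.80. OOP to date £1,166.
Claim 3 (£213): deductible met; 20% of £213 = £42.60. Member pays £42.60; OOP now £1,208.60.

£42.60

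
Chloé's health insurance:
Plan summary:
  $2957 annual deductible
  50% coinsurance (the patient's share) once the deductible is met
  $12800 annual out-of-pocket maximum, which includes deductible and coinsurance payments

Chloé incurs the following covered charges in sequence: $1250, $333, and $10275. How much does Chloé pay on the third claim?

$5824.50

Bill 1, $1250: entire amount goes to the deductible. Patient owes $1250 (running OOP $1250).
Bill 2, $333: all of it applies to the deductible. Cost to patient: $333. OOP to date $1583.
Bill 3, $10275: deductible takes $1374, $8901 remains; 50% of $8901 = $4450.50. Patient owes $5824.50 (running OOP $7407.50).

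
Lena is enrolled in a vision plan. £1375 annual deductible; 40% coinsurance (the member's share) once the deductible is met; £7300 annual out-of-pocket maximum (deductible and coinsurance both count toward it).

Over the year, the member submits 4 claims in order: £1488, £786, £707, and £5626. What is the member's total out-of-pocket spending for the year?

Claim 1 (£1488): deductible takes £1375, £113 remains; member's 40% is £45.20. Member pays £1420.20; OOP now £1420.20.
Claim 2 (£786): 40% coinsurance on £786 = £314.40. Member owes £314.40 (running OOP £1734.60).
Claim 3 (£707): 40% coinsurance on £707 = £282.80. Cost to member: £282.80. OOP to date £2017.40.
Claim 4 (£5626): deductible already satisfied, so member's share is 40% × £5626 = £2250.40. Member pays £2250.40; OOP now £4267.80.
Summing the member's payments: £1420.20 + £314.40 + £282.80 + £2250.40 = £4267.80.

£4267.80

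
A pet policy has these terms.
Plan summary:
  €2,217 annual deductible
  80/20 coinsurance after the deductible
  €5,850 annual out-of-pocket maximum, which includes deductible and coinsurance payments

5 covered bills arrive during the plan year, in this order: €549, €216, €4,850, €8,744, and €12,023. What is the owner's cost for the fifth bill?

€1,204.60

Bill 1, €549: all of it applies to the deductible. Owner owes €549 (running OOP €549).
Bill 2, €216: fully absorbed by the deductible. Owner pays €216; OOP now €765.
Bill 3, €4,850: deductible takes €1,452, €3,398 remains; owner's 20% is €679.60. Owner pays €2,131.60; OOP now €2,896.60.
Bill 4, €8,744: 20% coinsurance on €8,744 = €1,748.80. Owner owes €1,748.80 (running OOP €4,645.40).
Bill 5, €12,023: 20% coinsurance on €12,023 = €2,404.60. OOP would hit €7,050 > €5,850, so the cap limits the owner to €5,850 − €4,645.40 = €1,204.60.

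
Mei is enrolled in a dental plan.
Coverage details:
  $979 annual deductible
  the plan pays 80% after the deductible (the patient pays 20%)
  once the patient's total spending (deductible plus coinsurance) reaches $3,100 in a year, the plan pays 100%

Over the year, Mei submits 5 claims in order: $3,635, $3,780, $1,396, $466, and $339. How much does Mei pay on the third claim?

$279.20

Claim 1 — $3,635: deductible takes $979, $2,656 remains; patient's 20% is $531.20. Patient pays $1,510.20; OOP now $1,510.20.
Claim 2 — $3,780: deductible already satisfied, so patient's share is 20% × $3,780 = $756. Cost to patient: $756. OOP to date $2,266.20.
Claim 3 — $1,396: deductible already satisfied, so patient's share is 20% × $1,396 = $279.20. Cost to patient: $279.20. OOP to date $2,545.40.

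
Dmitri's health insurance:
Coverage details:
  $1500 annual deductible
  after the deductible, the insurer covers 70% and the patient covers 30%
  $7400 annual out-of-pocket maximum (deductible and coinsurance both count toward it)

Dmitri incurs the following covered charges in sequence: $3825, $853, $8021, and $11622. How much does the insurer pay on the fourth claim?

Bill 1, $3825: $1500 finishes the deductible; $2325 goes to coinsurance; coinsurance $2325 × 30% = $697.50. Patient owes $2197.50 (running OOP $2197.50). Insurer: $3825 − $2197.50 = $1627.50.
Bill 2, $853: deductible already satisfied, so patient's share is 30% × $853 = $255.90. Patient pays $255.90; OOP now $2453.40. Insurer: $853 − $255.90 = $597.10.
Bill 3, $8021: deductible met; 30% of $8021 = $2406.30. Patient pays $2406.30; OOP now $4859.70. Insurer: $8021 − $2406.30 = $5614.70.
Bill 4, $11622: deductible met; 30% of $11622 = $3486.60. That would push OOP to $8346.30, over the $7400 cap, so patient pays $7400 − $4859.70 = $2540.30. Plan pays $11622 − $2540.30 = $9081.70.

$9081.70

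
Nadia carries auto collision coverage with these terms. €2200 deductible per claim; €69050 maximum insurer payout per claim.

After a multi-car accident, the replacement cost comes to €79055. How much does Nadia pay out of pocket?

€10005

Subtract the deductible: €79055 − €2200 = €76855.
€76855 exceeds the €69050 limit, so the insurer pays the limit: €69050.
Out of pocket: €79055 − €69050 = €10005.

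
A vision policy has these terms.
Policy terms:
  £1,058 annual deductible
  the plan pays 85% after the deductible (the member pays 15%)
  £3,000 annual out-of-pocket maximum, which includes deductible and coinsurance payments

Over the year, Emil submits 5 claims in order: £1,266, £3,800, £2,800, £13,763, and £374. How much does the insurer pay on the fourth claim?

Bill 1, £1,266: £1,058 to deductible, leaving £208; coinsurance £208 × 15% = £31.20. Cost to member: £1,089.20. OOP to date £1,089.20. Insurer: £1,266 − £1,089.20 = £176.80.
Bill 2, £3,800: deductible already satisfied, so member's share is 15% × £3,800 = £570. Member owes £570 (running OOP £1,659.20). Plan pays £3,800 − £570 = £3,230.
Bill 3, £2,800: 15% coinsurance on £2,800 = £420. Cost to member: £420. OOP to date £2,079.20. Plan pays £2,800 − £420 = £2,380.
Bill 4, £13,763: deductible met; 15% of £13,763 = £2,064.45. OOP would hit £4,143.65 > £3,000, so the cap limits the member to £3,000 − £2,079.20 = £920.80. Plan pays £13,763 − £920.80 = £12,842.20.

£12,842.20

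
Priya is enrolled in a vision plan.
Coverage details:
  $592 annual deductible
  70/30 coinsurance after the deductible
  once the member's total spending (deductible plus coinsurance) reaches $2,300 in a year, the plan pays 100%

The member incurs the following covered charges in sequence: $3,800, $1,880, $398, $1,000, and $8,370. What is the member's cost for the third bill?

$119.40

#1 ($3,800): deductible takes $592, $3,208 remains; member's 30% is $962.40. Member pays $1,554.40; OOP now $1,554.40.
#2 ($1,880): 30% coinsurance on $1,880 = $564. Member owes $564 (running OOP $2,118.40).
#3 ($398): deductible met; 30% of $398 = $119.40. Member pays $119.40; OOP now $2,237.80.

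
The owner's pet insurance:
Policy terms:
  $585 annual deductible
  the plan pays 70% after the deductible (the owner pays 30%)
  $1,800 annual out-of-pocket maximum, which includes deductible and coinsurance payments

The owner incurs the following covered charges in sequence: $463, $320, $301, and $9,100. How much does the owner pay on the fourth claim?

$1,065.30

Bill 1, $463: all of it applies to the deductible. Cost to owner: $463. OOP to date $463.
Bill 2, $320: $122 to deductible, leaving $198; 30% of $198 = $59.40. Owner pays $181.40; OOP now $644.40.
Bill 3, $301: 30% coinsurance on $301 = $90.30. Cost to owner: $90.30. OOP to date $734.70.
Bill 4, $9,100: 30% coinsurance on $9,100 = $2,730. Adding that to $734.70 gives $3,464.70, past the $1,800 cap; owner pays only $1,800 − $734.70 = $1,065.30.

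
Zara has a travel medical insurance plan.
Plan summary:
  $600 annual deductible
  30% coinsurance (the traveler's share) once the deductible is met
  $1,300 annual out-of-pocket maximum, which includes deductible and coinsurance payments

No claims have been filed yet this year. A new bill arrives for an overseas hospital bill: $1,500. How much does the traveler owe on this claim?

$870

Deductible not yet touched, so the first $600 of the bill goes to the deductible.
After the $600 deductible portion, $1,500 − $600 = $900 is subject to coinsurance.
Traveler's 30% share of $900 is $270.
Traveler responsibility before any cap: $600 + $270 = $870.
Total out-of-pocket so far would be $0 + $870 = $870, below the $1,300 cap — no reduction.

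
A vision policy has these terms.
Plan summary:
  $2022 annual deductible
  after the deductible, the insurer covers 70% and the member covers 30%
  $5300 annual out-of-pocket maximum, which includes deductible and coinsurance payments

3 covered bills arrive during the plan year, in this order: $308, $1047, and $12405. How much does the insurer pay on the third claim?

$8460

Claim 1 — $308: entire amount goes to the deductible. Member owes $308 (running OOP $308). Insurer: $308 − $308 = $0.
Claim 2 — $1047: all of it applies to the deductible. Member owes $1047 (running OOP $1355). Plan pays $1047 − $1047 = $0.
Claim 3 — $12405: deductible takes $667, $11738 remains; member's 30% is $3521.40. Together that's $667 + $3521.40 = $4188.40. Adding that to $1355 gives $5543.40, past the $5300 cap; member pays only $5300 − $1355 = $3945. Plan pays $12405 − $3945 = $8460.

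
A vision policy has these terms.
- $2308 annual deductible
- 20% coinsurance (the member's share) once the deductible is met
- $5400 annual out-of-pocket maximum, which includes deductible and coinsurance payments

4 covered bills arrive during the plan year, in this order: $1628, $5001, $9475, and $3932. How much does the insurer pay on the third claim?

Claim 1 — $1628: entire amount goes to the deductible. Member pays $1628; OOP now $1628. Plan pays $1628 − $1628 = $0.
Claim 2 — $5001: deductible takes $680, $4321 remains; member's 20% is $864.20. Member pays $1544.20; OOP now $3172.20. Plan pays $5001 − $1544.20 = $3456.80.
Claim 3 — $9475: deductible met; 20% of $9475 = $1895. Member owes $1895 (running OOP $5067.20). Insurer: $9475 − $1895 = $7580.

$7580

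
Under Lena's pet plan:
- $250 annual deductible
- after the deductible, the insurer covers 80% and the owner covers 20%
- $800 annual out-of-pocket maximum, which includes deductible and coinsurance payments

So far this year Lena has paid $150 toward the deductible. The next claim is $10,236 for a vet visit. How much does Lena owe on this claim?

$650

$150 of the $250 deductible is already met, leaving $100.
After the $100 deductible portion, $10,236 − $100 = $10,136 is subject to coinsurance.
Owner's 20% share of $10,136 is $2,027.20.
Owner responsibility before any cap: $100 + $2,027.20 = $2,127.20.
Year-to-date out-of-pocket would reach $150 + $2,127.20 = $2,277.20, above the $800 maximum, so the owner pays only $800 − $150 = $650.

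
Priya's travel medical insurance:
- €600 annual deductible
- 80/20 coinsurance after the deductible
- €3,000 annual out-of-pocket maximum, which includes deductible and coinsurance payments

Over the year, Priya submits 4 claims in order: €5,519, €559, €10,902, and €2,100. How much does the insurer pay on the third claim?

€9,597.60

Claim 1 — €5,519: €600 finishes the deductible; €4,919 goes to coinsurance; 20% of €4,919 = €983.80. Traveler owes €1,583.80 (running OOP €1,583.80). Plan pays €5,519 − €1,583.80 = €3,935.20.
Claim 2 — €559: deductible met; 20% of €559 = €111.80. Traveler owes €111.80 (running OOP €1,695.60). Insurer: €559 − €111.80 = €447.20.
Claim 3 — €10,902: deductible already satisfied, so traveler's share is 20% × €10,902 = €2,180.40. That would push OOP to €3,876, over the €3,000 cap, so traveler pays €3,000 − €1,695.60 = €1,304.40. Insurer: €10,902 − €1,304.40 = €9,597.60.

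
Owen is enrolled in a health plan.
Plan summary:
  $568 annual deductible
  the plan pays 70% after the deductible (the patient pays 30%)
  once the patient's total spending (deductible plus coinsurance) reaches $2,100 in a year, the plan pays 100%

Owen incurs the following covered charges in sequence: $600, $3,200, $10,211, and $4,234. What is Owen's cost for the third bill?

#1 ($600): deductible takes $568, $32 remains; coinsurance $32 × 30% = $9.60. Patient pays $577.60; OOP now $577.60.
#2 ($3,200): deductible already satisfied, so patient's share is 30% × $3,200 = $960. Patient owes $960 (running OOP $1,537.60).
#3 ($10,211): deductible already satisfied, so patient's share is 30% × $10,211 = $3,063.30. That would push OOP to $4,600.90, over the $2,100 cap, so patient pays $2,100 − $1,537.60 = $562.40.

$562.40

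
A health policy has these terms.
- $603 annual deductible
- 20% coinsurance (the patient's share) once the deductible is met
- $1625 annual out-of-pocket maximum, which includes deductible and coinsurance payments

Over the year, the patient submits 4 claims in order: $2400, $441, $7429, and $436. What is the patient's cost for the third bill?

$574.40

Claim 1 — $2400: $603 to deductible, leaving $1797; 20% of $1797 = $359.40. Patient owes $962.40 (running OOP $962.40).
Claim 2 — $441: deductible already satisfied, so patient's share is 20% × $441 = $88.20. Patient pays $88.20; OOP now $1050.60.
Claim 3 — $7429: 20% coinsurance on $7429 = $1485.80. That would push OOP to $2536.40, over the $1625 cap, so patient pays $1625 − $1050.60 = $574.40.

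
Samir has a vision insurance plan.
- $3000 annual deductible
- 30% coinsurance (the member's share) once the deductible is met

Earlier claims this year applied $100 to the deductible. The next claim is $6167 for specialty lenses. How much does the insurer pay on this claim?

$2286.90

$100 of the $3000 deductible is already met, leaving $2900.
The remaining $3267 (= $6167 − $2900) moves to coinsurance.
Member's 30% share of $3267 is $980.10.
So the member owes $2900 + $980.10 = $3880.10.
Insurer pays the balance: $6167 − $3880.10 = $2286.90.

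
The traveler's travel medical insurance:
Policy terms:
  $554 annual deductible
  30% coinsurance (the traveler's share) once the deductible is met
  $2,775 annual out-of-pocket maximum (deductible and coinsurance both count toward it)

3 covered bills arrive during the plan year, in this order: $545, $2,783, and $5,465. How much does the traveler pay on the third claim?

Bill 1, $545: all of it applies to the deductible. Cost to traveler: $545. OOP to date $545.
Bill 2, $2,783: $9 finishes the deductible; $2,774 goes to coinsurance; 30% of $2,774 = $832.20. Traveler owes $841.20 (running OOP $1,386.20).
Bill 3, $5,465: 30% coinsurance on $5,465 = $1,639.50. OOP would hit $3,025.70 > $2,775, so the cap limits the traveler to $2,775 − $1,386.20 = $1,388.80.

$1,388.80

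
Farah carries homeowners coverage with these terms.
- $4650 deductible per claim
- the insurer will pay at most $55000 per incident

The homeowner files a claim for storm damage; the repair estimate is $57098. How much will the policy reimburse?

Less the $4650 deductible: $57098 − $4650 = $52448.
$52448 ≤ $55000, so the limit doesn't bind; insurer pays $52448.

$52448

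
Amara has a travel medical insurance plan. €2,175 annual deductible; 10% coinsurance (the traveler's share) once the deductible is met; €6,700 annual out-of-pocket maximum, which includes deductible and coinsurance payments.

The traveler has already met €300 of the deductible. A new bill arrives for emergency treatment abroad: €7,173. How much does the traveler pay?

Remaining deductible: €2,175 − €300 = €1,875.
That leaves €7,173 − €1,875 = €5,298 for coinsurance.
Coinsurance: €5,298 × 10% = €529.80.
That puts the traveler's cost at €1,875 + €529.80 = €2,404.80 before any cap.
Year-to-date out-of-pocket becomes €300 + €2,404.80 = €2,704.80, still under the €6,700 maximum, so no cap applies.

€2,404.80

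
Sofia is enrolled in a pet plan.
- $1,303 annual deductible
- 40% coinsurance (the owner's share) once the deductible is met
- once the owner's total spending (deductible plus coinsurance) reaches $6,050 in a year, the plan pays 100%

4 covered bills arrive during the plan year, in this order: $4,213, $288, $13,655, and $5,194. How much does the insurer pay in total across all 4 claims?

Claim 1 ($4,213): $1,303 to deductible, leaving $2,910; coinsurance $2,910 × 40% = $1,164. Owner owes $2,467 (running OOP $2,467). Insurer: $4,213 − $2,467 = $1,746.
Claim 2 ($288): deductible met; 40% of $288 = $115.20. Owner owes $115.20 (running OOP $2,582.20). Plan pays $288 − $115.20 = $172.80.
Claim 3 ($13,655): deductible already satisfied, so owner's share is 40% × $13,655 = $5,462. OOP would hit $8,044.20 > $6,050, so the cap limits the owner to $6,050 − $2,582.20 = $3,467.80. Insurer: $13,655 − $3,467.80 = $10,187.20.
Claim 4 ($5,194): 40% coinsurance on $5,194 = $2,077.60. OOP would hit $8,127.60 > $6,050, so the cap limits the owner to $6,050 − $6,050 = $0. Plan pays $5,194 − $0 = $5,194.
Insurer total = bills − owner's total = $23,350 − $6,050 = $17,300.

$17,300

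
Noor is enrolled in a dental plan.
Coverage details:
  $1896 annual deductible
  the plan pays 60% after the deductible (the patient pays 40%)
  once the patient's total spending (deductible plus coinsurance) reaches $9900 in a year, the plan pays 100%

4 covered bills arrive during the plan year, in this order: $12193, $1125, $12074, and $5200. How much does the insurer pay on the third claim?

Claim 1 ($12193): deductible takes $1896, $10297 remains; 40% of $10297 = $4118.80. Cost to patient: $6014.80. OOP to date $6014.80. Insurer: $12193 − $6014.80 = $6178.20.
Claim 2 ($1125): deductible met; 40% of $1125 = $450. Patient pays $450; OOP now $6464.80. Insurer: $1125 − $450 = $675.
Claim 3 ($12074): deductible already satisfied, so patient's share is 40% × $12074 = $4829.60. Adding that to $6464.80 gives $11294.40, past the $9900 cap; patient pays only $9900 − $6464.80 = $3435.20. Plan pays $12074 − $3435.20 = $8638.80.

$8638.80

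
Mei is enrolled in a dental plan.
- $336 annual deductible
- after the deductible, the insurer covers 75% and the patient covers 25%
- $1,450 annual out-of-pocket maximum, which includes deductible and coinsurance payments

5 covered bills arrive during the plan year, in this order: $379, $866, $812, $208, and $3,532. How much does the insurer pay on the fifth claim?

$2,900.25

#1 ($379): $336 to deductible, leaving $43; coinsurance $43 × 25% = $10.75. Patient owes $346.75 (running OOP $346.75). Insurer: $379 − $346.75 = $32.25.
#2 ($866): deductible met; 25% of $866 = $216.50. Patient owes $216.50 (running OOP $563.25). Insurer: $866 − $216.50 = $649.50.
#3 ($812): deductible met; 25% of $812 = $203. Patient owes $203 (running OOP $766.25). Insurer: $812 − $203 = $609.
#4 ($208): deductible already satisfied, so patient's share is 25% × $208 = $52. Patient pays $52; OOP now $818.25. Plan pays $208 − $52 = $156.
#5 ($3,532): deductible already satisfied, so patient's share is 25% × $3,532 = $883. OOP would hit $1,701.25 > $1,450, so the cap limits the patient to $1,450 − $818.25 = $631.75. Plan pays $3,532 − $631.75 = $2,900.25.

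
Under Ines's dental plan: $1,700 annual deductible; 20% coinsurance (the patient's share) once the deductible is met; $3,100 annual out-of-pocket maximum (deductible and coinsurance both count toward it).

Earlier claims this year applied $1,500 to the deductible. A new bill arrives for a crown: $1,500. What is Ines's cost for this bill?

Deductible still to meet: $1,700 − $1,500 = $200.
The remaining $1,300 (= $1,500 − $200) moves to coinsurance.
Coinsurance: $1,300 × 20% = $260.
Patient responsibility before any cap: $200 + $260 = $460.
Total out-of-pocket so far would be $1,500 + $460 = $1,960, below the $3,100 cap — no reduction.

$460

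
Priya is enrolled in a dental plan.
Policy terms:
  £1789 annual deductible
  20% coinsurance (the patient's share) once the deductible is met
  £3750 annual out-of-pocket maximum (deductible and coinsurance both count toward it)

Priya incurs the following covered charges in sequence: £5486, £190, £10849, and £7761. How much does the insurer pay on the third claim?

Claim 1 (£5486): £1789 to deductible, leaving £3697; patient's 20% is £739.40. Patient owes £2528.40 (running OOP £2528.40). Plan pays £5486 − £2528.40 = £2957.60.
Claim 2 (£190): deductible already satisfied, so patient's share is 20% × £190 = £38. Patient pays £38; OOP now £2566.40. Plan pays £190 − £38 = £152.
Claim 3 (£10849): deductible already satisfied, so patient's share is 20% × £10849 = £2169.80. Adding that to £2566.40 gives £4736.20, past the £3750 cap; patient pays only £3750 − £2566.40 = £1183.60. Plan pays £10849 − £1183.60 = £9665.40.

£9665.40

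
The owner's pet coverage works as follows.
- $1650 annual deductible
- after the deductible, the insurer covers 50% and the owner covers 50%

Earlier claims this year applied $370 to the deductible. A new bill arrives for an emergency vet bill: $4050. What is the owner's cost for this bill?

$2665

Deductible still to meet: $1650 − $370 = $1280.
That leaves $4050 − $1280 = $2770 for coinsurance.
Owner's 50% share of $2770 is $1385.
Owner responsibility: $1280 + $1385 = $2665.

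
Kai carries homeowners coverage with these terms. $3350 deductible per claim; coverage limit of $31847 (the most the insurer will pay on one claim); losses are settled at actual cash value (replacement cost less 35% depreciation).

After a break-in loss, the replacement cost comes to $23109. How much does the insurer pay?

At 35% depreciation, ACV = $23109 − $8088.15 = $15020.85.
Subtract the deductible: $15020.85 − $3350 = $11670.85.
$11670.85 is within the $31847 limit, so the insurer pays $11670.85.

$11670.85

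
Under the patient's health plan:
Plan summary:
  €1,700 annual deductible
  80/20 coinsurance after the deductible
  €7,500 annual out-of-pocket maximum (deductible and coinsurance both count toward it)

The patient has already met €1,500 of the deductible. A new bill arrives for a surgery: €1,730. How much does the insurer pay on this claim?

Remaining deductible: €1,700 − €1,500 = €200.
The remaining €1,530 (= €1,730 − €200) moves to coinsurance.
Coinsurance: €1,530 × 20% = €306.
Patient responsibility before any cap: €200 + €306 = €506.
Cumulative spending €1,500 + €506 = €2,006 stays under the €7,500 maximum.
The insurer covers the remainder: €1,730 − €506 = €1,224.

€1,224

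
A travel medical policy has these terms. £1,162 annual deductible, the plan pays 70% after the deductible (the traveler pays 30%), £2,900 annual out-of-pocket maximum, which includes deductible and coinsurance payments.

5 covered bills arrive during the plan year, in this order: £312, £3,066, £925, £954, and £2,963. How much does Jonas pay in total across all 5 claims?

Claim 1 — £312: all of it applies to the deductible. Traveler owes £312 (running OOP £312).
Claim 2 — £3,066: deductible takes £850, £2,216 remains; 30% of £2,216 = £664.80. Traveler pays £1,514.80; OOP now £1,826.80.
Claim 3 — £925: deductible already satisfied, so traveler's share is 30% × £925 = £277.50. Cost to traveler: £277.50. OOP to date £2,104.30.
Claim 4 — £954: deductible met; 30% of £954 = £286.20. Traveler pays £286.20; OOP now £2,390.50.
Claim 5 — £2,963: 30% coinsurance on £2,963 = £888.90. Adding that to £2,390.50 gives £3,279.40, past the £2,900 cap; traveler pays only £2,900 − £2,390.50 = £509.50.
Summing the traveler's payments: £312 + £1,514.80 + £277.50 + £286.20 + £509.50 = £2,900.

£2,900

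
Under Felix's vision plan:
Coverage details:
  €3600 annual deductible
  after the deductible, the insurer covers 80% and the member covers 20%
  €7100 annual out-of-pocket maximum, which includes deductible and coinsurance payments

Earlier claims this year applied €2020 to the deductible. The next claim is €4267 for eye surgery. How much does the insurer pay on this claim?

Deductible still to meet: €3600 − €2020 = €1580.
The remaining €2687 (= €4267 − €1580) moves to coinsurance.
20% of €2687 = €537.40 falls to the member.
Member responsibility before any cap: €1580 + €537.40 = €2117.40.
Cumulative spending €2020 + €2117.40 = €4137.40 stays under the €7100 maximum.
The insurer covers the remainder: €4267 − €2117.40 = €2149.60.

€2149.60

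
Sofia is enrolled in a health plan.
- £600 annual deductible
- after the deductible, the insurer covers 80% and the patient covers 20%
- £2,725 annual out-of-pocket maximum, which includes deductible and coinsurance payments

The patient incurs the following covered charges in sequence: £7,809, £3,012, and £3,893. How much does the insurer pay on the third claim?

Claim 1 — £7,809: £600 to deductible, leaving £7,209; 20% of £7,209 = £1,441.80. Cost to patient: £2,041.80. OOP to date £2,041.80. Insurer: £7,809 − £2,041.80 = £5,767.20.
Claim 2 — £3,012: 20% coinsurance on £3,012 = £602.40. Patient owes £602.40 (running OOP £2,644.20). Insurer: £3,012 − £602.40 = £2,409.60.
Claim 3 — £3,893: deductible met; 20% of £3,893 = £778.60. That would push OOP to £3,422.80, over the £2,725 cap, so patient pays £2,725 − £2,644.20 = £80.80. Plan pays £3,893 − £80.80 = £3,812.20.

£3,812.20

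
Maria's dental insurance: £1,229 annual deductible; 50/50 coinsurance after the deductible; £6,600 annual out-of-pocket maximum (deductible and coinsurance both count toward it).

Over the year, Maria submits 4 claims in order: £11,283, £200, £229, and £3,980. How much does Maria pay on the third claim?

£114.50

Claim 1 (£11,283): £1,229 finishes the deductible; £10,054 goes to coinsurance; coinsurance £10,054 × 50% = £5,027. Patient owes £6,256 (running OOP £6,256).
Claim 2 (£200): deductible met; 50% of £200 = £100. Patient pays £100; OOP now £6,356.
Claim 3 (£229): 50% coinsurance on £229 = £114.50. Patient pays £114.50; OOP now £6,470.50.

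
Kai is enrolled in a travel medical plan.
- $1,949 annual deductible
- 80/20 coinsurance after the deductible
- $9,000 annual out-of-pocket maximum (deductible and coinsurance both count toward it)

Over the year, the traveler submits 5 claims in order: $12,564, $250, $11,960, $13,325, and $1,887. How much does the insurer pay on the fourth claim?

Bill 1, $12,564: $1,949 to deductible, leaving $10,615; coinsurance $10,615 × 20% = $2,123. Traveler owes $4,072 (running OOP $4,072). Plan pays $12,564 − $4,072 = $8,492.
Bill 2, $250: 20% coinsurance on $250 = $50. Cost to traveler: $50. OOP to date $4,122. Insurer: $250 − $50 = $200.
Bill 3, $11,960: deductible already satisfied, so traveler's share is 20% × $11,960 = $2,392. Traveler pays $2,392; OOP now $6,514. Plan pays $11,960 − $2,392 = $9,568.
Bill 4, $13,325: 20% coinsurance on $13,325 = $2,665. Adding that to $6,514 gives $9,179, past the $9,000 cap; traveler pays only $9,000 − $6,514 = $2,486. Plan pays $13,325 − $2,486 = $10,839.

$10,839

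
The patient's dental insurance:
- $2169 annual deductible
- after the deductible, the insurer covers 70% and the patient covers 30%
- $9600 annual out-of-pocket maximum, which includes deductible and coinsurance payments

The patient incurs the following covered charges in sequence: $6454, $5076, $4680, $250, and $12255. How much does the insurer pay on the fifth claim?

$9111.30

Claim 1 — $6454: deductible takes $2169, $4285 remains; coinsurance $4285 × 30% = $1285.50. Cost to patient: $3454.50. OOP to date $3454.50. Plan pays $6454 − $3454.50 = $2999.50.
Claim 2 — $5076: deductible met; 30% of $5076 = $1522.80. Patient pays $1522.80; OOP now $4977.30. Insurer: $5076 − $1522.80 = $3553.20.
Claim 3 — $4680: deductible met; 30% of $4680 = $1404. Patient owes $1404 (running OOP $6381.30). Insurer: $4680 − $1404 = $3276.
Claim 4 — $250: deductible met; 30% of $250 = $75. Patient pays $75; OOP now $6456.30. Plan pays $250 − $75 = $175.
Claim 5 — $12255: 30% coinsurance on $12255 = $3676.50. OOP would hit $10132.80 > $9600, so the cap limits the patient to $9600 − $6456.30 = $3143.70. Insurer: $12255 − $3143.70 = $9111.30.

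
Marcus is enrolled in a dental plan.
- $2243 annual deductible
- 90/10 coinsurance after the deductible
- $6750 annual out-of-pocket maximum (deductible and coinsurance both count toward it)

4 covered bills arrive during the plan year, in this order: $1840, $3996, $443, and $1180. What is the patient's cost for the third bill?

$44.30

#1 ($1840): fully absorbed by the deductible. Patient owes $1840 (running OOP $1840).
#2 ($3996): deductible takes $403, $3593 remains; coinsurance $3593 × 10% = $359.30. Patient owes $762.30 (running OOP $2602.30).
#3 ($443): deductible met; 10% of $443 = $44.30. Patient pays $44.30; OOP now $2646.60.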